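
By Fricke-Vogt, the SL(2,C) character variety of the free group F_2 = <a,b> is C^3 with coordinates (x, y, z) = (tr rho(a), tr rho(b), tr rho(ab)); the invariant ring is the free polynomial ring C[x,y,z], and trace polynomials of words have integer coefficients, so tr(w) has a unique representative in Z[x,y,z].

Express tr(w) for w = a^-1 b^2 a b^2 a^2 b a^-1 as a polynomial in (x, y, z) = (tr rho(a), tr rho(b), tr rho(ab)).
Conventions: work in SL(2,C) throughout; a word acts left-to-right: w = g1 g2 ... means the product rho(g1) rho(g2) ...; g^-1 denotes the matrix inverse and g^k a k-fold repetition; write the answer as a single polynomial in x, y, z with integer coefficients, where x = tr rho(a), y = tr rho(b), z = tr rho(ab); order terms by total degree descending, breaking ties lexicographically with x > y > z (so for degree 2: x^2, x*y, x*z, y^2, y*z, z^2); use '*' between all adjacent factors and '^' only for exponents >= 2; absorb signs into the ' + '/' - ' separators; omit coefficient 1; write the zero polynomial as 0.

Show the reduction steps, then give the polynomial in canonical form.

use: tr(a b a b) = tr(a b)*tr(a b) - tr(1)   [split at repeated a] = z^2 - 2
tr(a b a) = tr(a)*tr(b a) - tr(b) = x*z - y
tr(b a b^2 a) = tr(b)*tr(a b a b) - tr(a b a) = y*z^2 - x*z - y
tr(a b^2) = tr(b)*tr(a b) - tr(a) = y*z - x
apply: tr(b a b^2) = tr(b)*tr(a b^2) - tr(a b) = y^2*z - x*y - z
tr(a b^2 a^2 b) = tr(a)*tr(b a b^2 a) - tr(b a b^2) = x*y*z^2 - x^2*z - y^2*z + z
tr(a^3 b) = tr(a)*tr(b a^2) - tr(b a) = x^2*z - x*y - z
apply: tr(a^2) = tr(a)*tr(a) - tr(1) = x^2 - 2
tr(a^3) = tr(a)*tr(a^2) - tr(a) = x^3 - 3*x
use: tr(a b^2 a^2) = tr(b)*tr(a^3 b) - tr(a^3) = x^2*y*z - x^3 - x*y^2 - y*z + 3*x
use: tr(a b^2 a^2 b^2) = tr(b)*tr(a b^2 a^2 b) - tr(a b^2 a^2) = x*y^2*z^2 - 2*x^2*y*z - y^3*z + x^3 + x*y^2 + 2*y*z - 3*x
tr(b^2 a b^2 a^2 b) = tr(b)*tr(a b^2 a^2 b^2) - tr(a b^2 a^2 b) = x*y^3*z^2 - 2*x^2*y^2*z - y^4*z + x^3*y + x*y^3 - x*y*z^2 + x^2*z + 3*y^2*z - 3*x*y - z
tr(b a b a b a) = tr(b a)*tr(b a b a) - tr(b^-1 a^-1)   [split at repeated b] = z^3 - 3*z
tr(a b a^2 b a b) = tr(a)*tr(b a b a b a) - tr(b a b a b) = x*z^3 - y*z^2 - 2*x*z + y
tr(b a^2 b a) = tr(a)*tr(b a b a) - tr(b a b) = x*z^2 - y*z - x
apply: tr(b a^2 b) = tr(b)*tr(a^2 b) - tr(a^2) = x*y*z - x^2 - y^2 + 2
apply: tr(a b a^2 b a) = tr(a)*tr(b a^2 b a) - tr(b a^2 b) = x^2*z^2 - 2*x*y*z + y^2 - 2
tr(a^2 b a b^2 a b) = tr(b)*tr(a b a^2 b a b) - tr(a b a^2 b a) = x*y*z^3 - x^2*z^2 - y^2*z^2 + 2
tr(a^2 b a b^2 a) = tr(a)*tr(b a b^2 a^2) - tr(b a b^2 a) = x^2*y*z^2 - x^3*z - x*y^2*z - y*z^2 + 2*x*z + y
tr(b^2 a b^2 a^2 b a) = tr(b)*tr(a^2 b a b^2 a b) - tr(a^2 b a b^2 a) = x*y^2*z^3 - 2*x^2*y*z^2 - y^3*z^2 + x^3*z + x*y^2*z + y*z^2 - 2*x*z + y
tr(a^-1 b^2 a b^2 a^2 b) = tr(b^2 a b^2 a^2 b)*tr(a) - tr(b^2 a b^2 a^2 b a) = x^2*y^3*z^2 - 2*x^3*y^2*z - x*y^4*z - x*y^2*z^3 + x^4*y + x^2*y^3 + x^2*y*z^2 + y^3*z^2 + 2*x*y^2*z - 3*x^2*y - y*z^2 + x*z - y
tr(a^-1 b^2 a b^2 a^2 b a^-1) = tr(a^-1 b^2 a b^2 a^2 b)*tr(a) - tr(a^-1 b^2 a b^2 a^2 b a) = x^3*y^3*z^2 - 2*x^4*y^2*z - x^2*y^4*z - x^2*y^2*z^3 + x^5*y + x^3*y^3 + x^3*y*z^2 + 4*x^2*y^2*z + y^4*z - 4*x^3*y - x*y^3 - 3*y^2*z + 2*x*y + z

x^3*y^3*z^2 - 2*x^4*y^2*z - x^2*y^4*z - x^2*y^2*z^3 + x^5*y + x^3*y^3 + x^3*y*z^2 + 4*x^2*y^2*z + y^4*z - 4*x^3*y - x*y^3 - 3*y^2*z + 2*x*y + z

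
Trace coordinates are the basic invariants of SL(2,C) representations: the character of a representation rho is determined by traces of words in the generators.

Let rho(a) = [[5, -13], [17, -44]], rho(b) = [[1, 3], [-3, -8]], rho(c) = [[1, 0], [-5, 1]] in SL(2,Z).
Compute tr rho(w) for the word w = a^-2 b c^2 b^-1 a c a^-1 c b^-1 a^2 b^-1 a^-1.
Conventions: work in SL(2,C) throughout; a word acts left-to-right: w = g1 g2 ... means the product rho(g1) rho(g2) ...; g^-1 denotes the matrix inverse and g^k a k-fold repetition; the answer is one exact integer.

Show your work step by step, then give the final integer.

rho(a^-1) = [[-44, 13], [-17, 5]]
... * rho(a^-1) = [[-44, 13], [-17, 5]]  ->  [[1715, -507], [663, -196]]
... * rho(b) = [[1, 3], [-3, -8]]  ->  [[3236, 9201], [1251, 3557]]
... * rho(c) = [[1, 0], [-5, 1]]  ->  [[-42769, 9201], [-16534, 3557]]
... * rho(c) = [[1, 0], [-5, 1]]  ->  [[-88774, 9201], [-34319, 3557]]
... * rho(b^-1) = [[-8, -3], [3, 1]]  ->  [[737795, 275523], [285223, 106514]]
... * rho(a) = [[5, -13], [17, -44]]  ->  [[8372866, -21714347], [3236853, -8394515]]
... * rho(c) = [[1, 0], [-5, 1]]  ->  [[116944601, -21714347], [45209428, -8394515]]
... * rho(a^-1) = [[-44, 13], [-17, 5]]  ->  [[-4776418545, 1411708078], [-1846508077, 545749989]]
... * rho(c) = [[1, 0], [-5, 1]]  ->  [[-11834958935, 1411708078], [-4575258022, 545749989]]
... * rho(b^-1) = [[-8, -3], [3, 1]]  ->  [[98914795714, 36916584883], [38239314143, 14271524055]]
... * rho(a) = [[5, -13], [17, -44]]  ->  [[1122155921581, -2910222079134], [433812479650, -1125058142279]]
... * rho(a) = [[5, -13], [17, -44]]  ->  [[-43862995737373, 113461744501343], [-16956926020493, 43862996024826]]
... * rho(b^-1) = [[-8, -3], [3, 1]]  ->  [[691289199403013, 245050731713462], [267244396238422, 94733774086305]]
... * rho(a^-1) = [[-44, 13], [-17, 5]]  ->  [[-34582587212861426, 10212013250806479], [-13369227593957753, 3947846021531011]]
tr = -34582587212861426 + 3947846021531011 = -30634741191330415

-30634741191330415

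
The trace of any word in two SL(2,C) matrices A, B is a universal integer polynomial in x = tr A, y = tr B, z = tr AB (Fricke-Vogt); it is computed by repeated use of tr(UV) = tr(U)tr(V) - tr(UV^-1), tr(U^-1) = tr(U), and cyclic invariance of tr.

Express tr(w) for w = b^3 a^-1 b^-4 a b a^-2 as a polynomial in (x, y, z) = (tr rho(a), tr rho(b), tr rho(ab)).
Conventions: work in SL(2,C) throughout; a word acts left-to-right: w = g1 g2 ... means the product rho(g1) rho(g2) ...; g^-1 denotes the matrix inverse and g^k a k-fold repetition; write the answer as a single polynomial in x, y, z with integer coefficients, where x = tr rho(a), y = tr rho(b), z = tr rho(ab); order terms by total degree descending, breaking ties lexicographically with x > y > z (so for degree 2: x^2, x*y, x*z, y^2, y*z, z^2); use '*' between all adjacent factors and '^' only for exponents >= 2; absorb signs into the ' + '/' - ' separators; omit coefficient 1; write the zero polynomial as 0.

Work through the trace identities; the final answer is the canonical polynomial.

tr(b^2) = tr(b) * tr(b) - tr(1) = y^2 - 2
tr(b^3) = tr(b) * tr(b^2) - tr(b) = y^3 - 3*y
tr(b^4) = tr(b) * tr(b^3) - tr(b^2) = y^4 - 4*y^2 + 2
tr(b a b) = tr(b) * tr(a b) - tr(a) = y*z - x
tr(b a b^2) = tr(b) * tr(b a b) - tr(b a) = y^2*z - x*y - z
tr(b^4 a) = tr(b) * tr(b a b^2) - tr(b a b) = y^3*z - x*y^2 - 2*y*z + x
tr(a^-1 b^4) = tr(b^4) * tr(a) - tr(b^4 a) = x*y^4 - y^3*z - 3*x*y^2 + 2*y*z + x
tr(b a^-2 b^3) = tr(a^-1 b^4) * tr(a) - tr(a^-1 b^4 a) = x^2*y^4 - x*y^3*z - 3*x^2*y^2 - y^4 + 2*x*y*z + x^2 + 4*y^2 - 2
tr(b^4 a b) = tr(b) * tr(b a b^3) - tr(b a b^2) = y^4*z - x*y^3 - 3*y^2*z + 2*x*y + z
tr(a b a b) = tr(b a) * tr(b a) - tr(1)   [split at repeated b] = z^2 - 2
tr(a b a) = tr(a) * tr(b a) - tr(b) = x*z - y
tr(b a b a b) = tr(b) * tr(a b a b) - tr(a b a) = y*z^2 - x*z - y
tr(b^2 a b a b) = tr(b) * tr(b a b a b) - tr(b a b a) = y^2*z^2 - x*y*z - y^2 - z^2 + 2
tr(b^4 a b a) = tr(b) * tr(b^2 a b a b) - tr(b^2 a b a) = y^3*z^2 - x*y^2*z - y^3 - 2*y*z^2 + x*z + 3*y
tr(b a b a^-1 b^3) = tr(b^4 a b) * tr(a) - tr(b^4 a b a) = x*y^4*z - x^2*y^3 - y^3*z^2 - 2*x*y^2*z + 2*x^2*y + y^3 + 2*y*z^2 - 3*y
tr(a b a b a b) = tr(a b) * tr(a b a b) - tr(a^-1 b^-1)   [split at repeated a] = z^3 - 3*z
tr(a b a b a) = tr(a) * tr(b a b a) - tr(b a b) = x*z^2 - y*z - x
tr(b a b a b a b) = tr(b) * tr(a b a b a b) - tr(a b a b a) = y*z^3 - x*z^2 - 2*y*z + x
tr(b^3 a b a b a) = tr(b) * tr(b a b a b a b) - tr(b a b a b a) = y^2*z^3 - x*y*z^2 - 2*y^2*z - z^3 + x*y + 3*z
tr(b a b a^-1 b^3 a) = tr(b^3 a b a b) * tr(a) - tr(b^3 a b a b a) = x*y^3*z^2 - x^2*y^2*z - y^2*z^3 - x*y^3 - x*y*z^2 + x^2*z + 2*y^2*z + z^3 + 2*x*y - 3*z
tr(b^3 a^-1 b a b a^-1) = tr(b a b a^-1 b^3) * tr(a) - tr(b a b a^-1 b^3 a) = x^2*y^4*z - x^3*y^3 - 2*x*y^3*z^2 - x^2*y^2*z + y^2*z^3 + 2*x^3*y + 2*x*y^3 + 3*x*y*z^2 - x^2*z - 2*y^2*z - z^3 - 5*x*y + 3*z
tr(b^3 a^-1 b a b) = tr(b a b^4) * tr(a) - tr(b a b^4 a) = x*y^4*z - x^2*y^3 - y^3*z^2 - 2*x*y^2*z + 2*x^2*y + y^3 + 2*y*z^2 - 3*y
tr(a b a^-2 b^3 a^-1 b) = tr(b^3 a^-1 b a b a^-1) * tr(a) - tr(b^3 a^-1 b a b) = x^3*y^4*z - x^4*y^3 - 2*x^2*y^3*z^2 - x^3*y^2*z - x*y^4*z + x*y^2*z^3 + 2*x^4*y + 3*x^2*y^3 + 3*x^2*y*z^2 + y^3*z^2 - x^3*z - x*z^3 - 7*x^2*y - y^3 - 2*y*z^2 + 3*x*z + 3*y
tr(a b a^-2 b^3 a^-1 b^-1) = tr(a b a^-2 b^3 a^-1) * tr(b) - tr(a b a^-2 b^3 a^-1 b) = -x^3*y^4*z + x^4*y^3 + x^2*y^5 + 2*x^2*y^3*z^2 + x^3*y^2*z - x*y^2*z^3 - 2*x^4*y - 6*x^2*y^3 - 3*x^2*y*z^2 - y^5 - y^3*z^2 + x^3*z + 2*x*y^2*z + x*z^3 + 8*x^2*y + 5*y^3 + 2*y*z^2 - 3*x*z - 5*y
tr(b^-1 a b a^-2 b^3 a^-1 b^-1) = tr(a b a^-2 b^3 a^-1 b^-1) * tr(b) - tr(a b a^-2 b^3 a^-1) = -x^3*y^5*z + x^4*y^4 + x^2*y^6 + 2*x^2*y^4*z^2 + x^3*y^3*z - x*y^3*z^3 - 2*x^4*y^2 - 7*x^2*y^4 - 3*x^2*y^2*z^2 - y^6 - y^4*z^2 + x^3*y*z + 3*x*y^3*z + x*y*z^3 + 11*x^2*y^2 + 6*y^4 + 2*y^2*z^2 - 5*x*y*z - x^2 - 9*y^2 + 2
tr(a b a^-2 b^3 a^-1 b^-3) = tr(b^-1 a b a^-2 b^3 a^-1 b^-1) * tr(b) - tr(b^-1 a b a^-2 b^3 a^-1) = -x^3*y^6*z + x^4*y^5 + x^2*y^7 + 2*x^2*y^5*z^2 + 2*x^3*y^4*z - x*y^4*z^3 - 3*x^4*y^3 - 8*x^2*y^5 - 5*x^2*y^3*z^2 - y^7 - y^5*z^2 + 3*x*y^4*z + 2*x*y^2*z^3 + 2*x^4*y + 17*x^2*y^3 + 3*x^2*y*z^2 + 7*y^5 + 3*y^3*z^2 - x^3*z - 7*x*y^2*z - x*z^3 - 9*x^2*y - 14*y^3 - 2*y*z^2 + 3*x*z + 7*y
tr(b^3 a^-1 b^-4 a b a^-2) = tr(a b a^-2 b^3 a^-1 b^-3) * tr(b) - tr(a b a^-2 b^3 a^-1 b^-2) = -x^3*y^7*z + x^4*y^6 + x^2*y^8 + 2*x^2*y^6*z^2 + 3*x^3*y^5*z - x*y^5*z^3 - 4*x^4*y^4 - 9*x^2*y^6 - 7*x^2*y^4*z^2 - y^8 - y^6*z^2 - x^3*y^3*z + 3*x*y^5*z + 3*x*y^3*z^3 + 4*x^4*y^2 + 24*x^2*y^4 + 6*x^2*y^2*z^2 + 8*y^6 + 4*y^4*z^2 - 2*x^3*y*z - 10*x*y^3*z - 2*x*y*z^3 - 20*x^2*y^2 - 20*y^4 - 4*y^2*z^2 + 8*x*y*z + x^2 + 16*y^2 - 2

-x^3*y^7*z + x^4*y^6 + x^2*y^8 + 2*x^2*y^6*z^2 + 3*x^3*y^5*z - x*y^5*z^3 - 4*x^4*y^4 - 9*x^2*y^6 - 7*x^2*y^4*z^2 - y^8 - y^6*z^2 - x^3*y^3*z + 3*x*y^5*z + 3*x*y^3*z^3 + 4*x^4*y^2 + 24*x^2*y^4 + 6*x^2*y^2*z^2 + 8*y^6 + 4*y^4*z^2 - 2*x^3*y*z - 10*x*y^3*z - 2*x*y*z^3 - 20*x^2*y^2 - 20*y^4 - 4*y^2*z^2 + 8*x*y*z + x^2 + 16*y^2 - 2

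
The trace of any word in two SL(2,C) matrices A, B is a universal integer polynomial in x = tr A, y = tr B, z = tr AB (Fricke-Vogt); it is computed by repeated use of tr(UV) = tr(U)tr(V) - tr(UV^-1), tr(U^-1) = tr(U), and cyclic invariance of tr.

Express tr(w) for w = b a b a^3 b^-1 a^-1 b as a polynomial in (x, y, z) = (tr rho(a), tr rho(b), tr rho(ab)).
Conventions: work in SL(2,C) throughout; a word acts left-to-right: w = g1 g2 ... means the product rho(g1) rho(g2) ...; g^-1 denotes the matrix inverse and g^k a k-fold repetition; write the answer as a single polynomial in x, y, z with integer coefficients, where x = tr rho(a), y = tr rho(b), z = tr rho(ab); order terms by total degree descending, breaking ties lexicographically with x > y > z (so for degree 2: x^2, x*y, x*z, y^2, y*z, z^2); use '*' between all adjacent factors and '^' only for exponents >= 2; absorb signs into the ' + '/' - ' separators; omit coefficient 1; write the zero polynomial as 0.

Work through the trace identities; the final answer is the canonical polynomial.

-x^3*y^2*z^2 + x^4*y*z + x^2*y^3*z + x^2*y*z^3 + x*y^2*z^2 - 4*x^2*y*z - y^3*z - y*z^3 - x^3 - x*y^2 + 3*y*z + 3*x

apply: tr(b a b a) = tr(a b)*tr(a b) - tr(1) = z^2 - 2
use: tr(b a b) = tr(b)*tr(a b) - tr(a) = y*z - x
apply: tr(a b a b a) = tr(a)*tr(b a b a) - tr(b a b) = x*z^2 - y*z - x
apply: tr(b a b a^3) = tr(a)*tr(a b a b a) - tr(a b a b) = x^2*z^2 - x*y*z - x^2 - z^2 + 2
tr(b a^2) = tr(a)*tr(b a) - tr(b) = x*z - y
tr(a^2 b a) = tr(a)*tr(b a^2) - tr(b a) = x^2*z - x*y - z
tr(a b a^3) = tr(a)*tr(a^2 b a) - tr(a^2 b) = x^3*z - x^2*y - 2*x*z + y
tr(b^2 a b a^3) = tr(b)*tr(a b a^3 b) - tr(a b a^3) = x^2*y*z^2 - x^3*z - x*y^2*z - y*z^2 + 2*x*z + y
tr(b^2 a b a^2) = tr(b)*tr(a b a^2 b) - tr(a b a^2) = x*y*z^2 - x^2*z - y^2*z + z
tr(a b^2 a b a^3) = tr(a)*tr(b^2 a b a^3) - tr(b^2 a b a^2) = x^3*y*z^2 - x^4*z - x^2*y^2*z - 2*x*y*z^2 + 3*x^2*z + y^2*z + x*y - z
tr(b a b a b a) = tr(a b)*tr(a b a b) - tr(a^-1 b^-1) = z^3 - 3*z
use: tr(b a b a b) = tr(b)*tr(a b a b) - tr(a b a) = y*z^2 - x*z - y
apply: tr(a b a^2 b a b) = tr(a)*tr(b a b a b a) - tr(b a b a b) = x*z^3 - y*z^2 - 2*x*z + y
tr(b^2) = tr(b)*tr(b) - tr(1) = y^2 - 2
apply: tr(b a^2 b) = tr(a)*tr(b^2 a) - tr(b^2) = x*y*z - x^2 - y^2 + 2
tr(a b a^2 b a) = tr(a)*tr(b a^2 b a) - tr(b a^2 b) = x^2*z^2 - 2*x*y*z + y^2 - 2
tr(b a b^2 a b a^2) = tr(b)*tr(a b a^2 b a b) - tr(a b a^2 b a) = x*y*z^3 - x^2*z^2 - y^2*z^2 + 2
use: tr(b a b^2 a b a) = tr(b)*tr(a b a b a b) - tr(a b a b a) = y*z^3 - x*z^2 - 2*y*z + x
tr(a b^2 a b a^3 b) = tr(a)*tr(b a b^2 a b a^2) - tr(b a b^2 a b a) = x^2*y*z^3 - x^3*z^2 - x*y^2*z^2 - y*z^3 + x*z^2 + 2*y*z + x
tr(b^2 a b a^3 b^-1 a) = tr(a b^2 a b a^3)*tr(b) - tr(a b^2 a b a^3 b) = x^3*y^2*z^2 - x^4*y*z - x^2*y^3*z - x^2*y*z^3 + x^3*z^2 - x*y^2*z^2 + 3*x^2*y*z + y^3*z + y*z^3 + x*y^2 - x*z^2 - 3*y*z - x
tr(b a b a^3 b^-1 a^-1 b) = tr(b^2 a b a^3 b^-1)*tr(a) - tr(b^2 a b a^3 b^-1 a) = -x^3*y^2*z^2 + x^4*y*z + x^2*y^3*z + x^2*y*z^3 + x*y^2*z^2 - 4*x^2*y*z - y^3*z - y*z^3 - x^3 - x*y^2 + 3*y*z + 3*x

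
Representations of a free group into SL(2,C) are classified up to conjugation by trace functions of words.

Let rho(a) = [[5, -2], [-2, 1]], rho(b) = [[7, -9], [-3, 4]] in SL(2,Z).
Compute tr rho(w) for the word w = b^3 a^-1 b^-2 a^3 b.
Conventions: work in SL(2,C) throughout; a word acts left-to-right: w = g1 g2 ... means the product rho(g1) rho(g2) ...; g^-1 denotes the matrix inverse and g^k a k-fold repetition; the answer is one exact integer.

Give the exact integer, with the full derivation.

rho(b) = [[7, -9], [-3, 4]]
... * rho(b) = [[7, -9], [-3, 4]]  ->  [[76, -99], [-33, 43]]
... * rho(b) = [[7, -9], [-3, 4]]  ->  [[829, -1080], [-360, 469]]
... * rho(a^-1) = [[1, 2], [2, 5]]  ->  [[-1331, -3742], [578, 1625]]
... * rho(b^-1) = [[4, 9], [3, 7]]  ->  [[-16550, -38173], [7187, 16577]]
... * rho(b^-1) = [[4, 9], [3, 7]]  ->  [[-180719, -416161], [78479, 180722]]
... * rho(a) = [[5, -2], [-2, 1]]  ->  [[-71273, -54723], [30951, 23764]]
... * rho(a) = [[5, -2], [-2, 1]]  ->  [[-246919, 87823], [107227, -38138]]
... * rho(a) = [[5, -2], [-2, 1]]  ->  [[-1410241, 581661], [612411, -252592]]
... * rho(b) = [[7, -9], [-3, 4]]  ->  [[-11616670, 15018813], [5044653, -6522067]]
tr = -11616670 + -6522067 = -18138737

-18138737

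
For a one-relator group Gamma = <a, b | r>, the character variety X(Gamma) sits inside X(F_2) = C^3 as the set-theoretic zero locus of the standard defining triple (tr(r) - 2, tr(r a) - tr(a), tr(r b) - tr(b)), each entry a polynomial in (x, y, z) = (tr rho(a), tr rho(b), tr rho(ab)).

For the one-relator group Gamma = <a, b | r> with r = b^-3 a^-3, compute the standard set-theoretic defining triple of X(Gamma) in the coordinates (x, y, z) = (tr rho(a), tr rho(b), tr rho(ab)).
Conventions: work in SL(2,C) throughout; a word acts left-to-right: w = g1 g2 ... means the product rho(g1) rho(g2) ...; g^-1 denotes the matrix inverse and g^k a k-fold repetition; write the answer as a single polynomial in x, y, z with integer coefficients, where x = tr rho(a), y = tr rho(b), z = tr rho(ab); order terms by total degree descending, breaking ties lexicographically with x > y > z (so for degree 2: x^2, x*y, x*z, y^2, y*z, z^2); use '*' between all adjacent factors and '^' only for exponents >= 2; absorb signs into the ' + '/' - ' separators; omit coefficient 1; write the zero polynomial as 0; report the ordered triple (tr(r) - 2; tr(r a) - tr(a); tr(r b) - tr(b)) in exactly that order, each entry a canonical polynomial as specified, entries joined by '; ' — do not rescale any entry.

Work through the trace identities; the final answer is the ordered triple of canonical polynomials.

x^2*y^2*z - x^3*y - x*y^3 - x^2*z - y^2*z + 4*x*y + z - 2; x*y^2*z - x^2*y - y^3 - x*z - x + 3*y; x^2*y*z - x^3 - x*y^2 - y*z + 3*x - y

apply: tr(b^-1) = tr(b) = y
use: tr(b^-1 a) = tr(a) * tr(b) - tr(a b) = x*y - z
tr(b^-1 a^-1) = tr(b^-1) * tr(a) - tr(b^-1 a) = z
apply: tr(a^-1 b^-2) = tr(b^-1 a^-1) * tr(b) - tr(b^-1 a^-1 b) = y*z - x
tr(b^-2) = tr(b^-1) * tr(b) - tr(1) = y^2 - 2
apply: tr(a^-2 b^-2) = tr(a^-1 b^-2) * tr(a) - tr(a^-1 b^-2 a) = x*y*z - x^2 - y^2 + 2
tr(a^-2) = tr(a^-1) * tr(a) - tr(1) = x^2 - 2
apply: tr(a^-2 b) = tr(b a^-1) * tr(a) - tr(b) = x^2*y - x*z - y
tr(a^-2 b^-1) = tr(a^-2) * tr(b) - tr(a^-2 b) = x*z - y
apply: tr(b^-3 a^-2) = tr(a^-2 b^-2) * tr(b) - tr(a^-2 b^-1) = x*y^2*z - x^2*y - y^3 - x*z + 3*y
tr(b^-3 a^-1) = tr(a^-1 b^-2) * tr(b) - tr(a^-1 b^-1) = y^2*z - x*y - z
tr(b^-3 a^-3) = tr(b^-3 a^-2) * tr(a) - tr(b^-3 a^-1) = x^2*y^2*z - x^3*y - x*y^3 - x^2*z - y^2*z + 4*x*y + z
tr(b^-2 a^-3) = tr(a^-2 b^-2) * tr(a) - tr(a^-2 b^-2 a)  (eliminate a^-1) = x^2*y*z - x^3 - x*y^2 - y*z + 3*x
assemble the triple (tr(r) - 2; tr(r a) - x; tr(r b) - y)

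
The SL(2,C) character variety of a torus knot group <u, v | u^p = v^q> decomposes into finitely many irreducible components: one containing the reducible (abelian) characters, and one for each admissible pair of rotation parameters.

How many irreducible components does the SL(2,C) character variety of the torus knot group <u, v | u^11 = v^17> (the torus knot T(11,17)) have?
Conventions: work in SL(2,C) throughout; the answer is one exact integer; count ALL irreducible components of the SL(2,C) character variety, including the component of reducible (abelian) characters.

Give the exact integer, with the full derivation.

In the torus knot group T(11,17), u^11 = v^17 is central, so an irreducible representation sends it to +I or -I (Schur).
On an irreducible component, tr(u) is locked at 2*cos(pi*alpha/11) for some alpha in 1..10, and tr(v) at 2*cos(pi*beta/17) for some beta in 1..16.
The two central values (-1)^alpha I and (-1)^beta I must be the same matrix, so alpha and beta share a parity.
count pairs: odd alpha (5 choices) x odd beta (8), plus even alpha (5) x even beta (8): 5*8 + 5*8 = 80.
components with irreducible characters: 80; plus the single component of reducible (abelian) characters: total 81.

81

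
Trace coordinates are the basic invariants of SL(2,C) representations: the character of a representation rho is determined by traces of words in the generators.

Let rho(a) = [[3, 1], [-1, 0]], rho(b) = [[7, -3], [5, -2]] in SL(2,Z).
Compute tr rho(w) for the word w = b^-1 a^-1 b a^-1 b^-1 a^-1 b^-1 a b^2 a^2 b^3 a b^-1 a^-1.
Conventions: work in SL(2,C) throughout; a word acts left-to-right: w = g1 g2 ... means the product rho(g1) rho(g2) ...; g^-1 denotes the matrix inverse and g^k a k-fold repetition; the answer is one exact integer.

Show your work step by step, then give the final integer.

rho(b^-1) = [[-2, 3], [-5, 7]]
... * rho(a^-1) = [[0, -1], [1, 3]]  ->  [[3, 11], [7, 26]]
... * rho(b) = [[7, -3], [5, -2]]  ->  [[76, -31], [179, -73]]
... * rho(a^-1) = [[0, -1], [1, 3]]  ->  [[-31, -169], [-73, -398]]
... * rho(b^-1) = [[-2, 3], [-5, 7]]  ->  [[907, -1276], [2136, -3005]]
... * rho(a^-1) = [[0, -1], [1, 3]]  ->  [[-1276, -4735], [-3005, -11151]]
... * rho(b^-1) = [[-2, 3], [-5, 7]]  ->  [[26227, -36973], [61765, -87072]]
... * rho(a) = [[3, 1], [-1, 0]]  ->  [[115654, 26227], [272367, 61765]]
... * rho(b) = [[7, -3], [5, -2]]  ->  [[940713, -399416], [2215394, -940631]]
... * rho(b) = [[7, -3], [5, -2]]  ->  [[4587911, -2023307], [10804603, -4764920]]
... * rho(a) = [[3, 1], [-1, 0]]  ->  [[15787040, 4587911], [37178729, 10804603]]
... * rho(a) = [[3, 1], [-1, 0]]  ->  [[42773209, 15787040], [100731584, 37178729]]
... * rho(b) = [[7, -3], [5, -2]]  ->  [[378347663, -159893707], [891014733, -376552210]]
... * rho(b) = [[7, -3], [5, -2]]  ->  [[1848965106, -815255575], [4354342081, -1919939779]]
... * rho(b) = [[7, -3], [5, -2]]  ->  [[8866477867, -3916384168], [20880695672, -9223146685]]
... * rho(a) = [[3, 1], [-1, 0]]  ->  [[30515817769, 8866477867], [71865233701, 20880695672]]
... * rho(b^-1) = [[-2, 3], [-5, 7]]  ->  [[-105364024873, 153612798376], [-248133945762, 361760570807]]
... * rho(a^-1) = [[0, -1], [1, 3]]  ->  [[153612798376, 566202420001], [361760570807, 1333415658183]]
tr = 153612798376 + 1333415658183 = 1487028456559

1487028456559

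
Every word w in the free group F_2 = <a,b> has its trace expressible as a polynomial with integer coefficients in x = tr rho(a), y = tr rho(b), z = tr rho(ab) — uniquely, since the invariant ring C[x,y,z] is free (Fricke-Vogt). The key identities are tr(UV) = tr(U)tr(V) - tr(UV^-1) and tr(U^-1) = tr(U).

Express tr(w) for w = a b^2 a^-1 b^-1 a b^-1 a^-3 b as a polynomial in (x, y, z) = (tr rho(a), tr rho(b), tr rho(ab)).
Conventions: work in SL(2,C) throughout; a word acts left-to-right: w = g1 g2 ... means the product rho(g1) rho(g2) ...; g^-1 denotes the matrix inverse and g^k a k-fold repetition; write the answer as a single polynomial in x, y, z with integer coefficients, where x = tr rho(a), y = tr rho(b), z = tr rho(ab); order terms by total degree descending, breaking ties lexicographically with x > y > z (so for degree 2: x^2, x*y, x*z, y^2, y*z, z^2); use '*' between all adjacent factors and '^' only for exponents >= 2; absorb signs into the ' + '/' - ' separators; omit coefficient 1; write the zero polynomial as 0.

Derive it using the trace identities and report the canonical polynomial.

trace(b a b) = trace(b)*trace(a b) - trace(a)  (reduce the b square) = y*z - x
so trace(b a b a) = trace(b a)*trace(b a) - trace(1)  (split on b) = z^2 - 2
trace(a^-1 b a b) = trace(b a b)*trace(a) - trace(b a b a)  (eliminate a^-1) = x*y*z - x^2 - z^2 + 2
trace(b a b^2) = trace(b)*trace(a b^2) - trace(a b)  (reduce the b square) = y^2*z - x*y - z
trace(b^2 a b^2) = trace(b)*trace(b a b^2) - trace(b a b)  (reduce the b square) = y^3*z - x*y^2 - 2*y*z + x
so trace(a b a) = trace(a)*trace(b a) - trace(b)  (reduce the a square) = x*z - y
so trace(a b^2 a b) = trace(b)*trace(a b a b) - trace(a b a)  (reduce the b square) = y*z^2 - x*z - y
trace(a^2) = trace(a)*trace(a) - trace(1)  (reduce the a square) = x^2 - 2
so trace(a b^2 a) = trace(b)*trace(a^2 b) - trace(a^2)  (reduce the b square) = x*y*z - x^2 - y^2 + 2
so trace(b^2 a b^2 a) = trace(b)*trace(a b^2 a b) - trace(a b^2 a)  (reduce the b square) = y^2*z^2 - 2*x*y*z + x^2 - 2
trace(b a b^2 a^-1 b) = trace(b^2 a b^2)*trace(a) - trace(b^2 a b^2 a)  (eliminate a^-1) = x*y^3*z - x^2*y^2 - y^2*z^2 + 2
trace(a b^3 a b) = trace(b)*trace(b a b a b) - trace(b a b a)  (reduce the b square) = y^2*z^2 - x*y*z - y^2 - z^2 + 2
so trace(b^2) = trace(b)*trace(b) - trace(1)  (reduce the b square) = y^2 - 2
so trace(b^3) = trace(b)*trace(b^2) - trace(b)  (reduce the b square) = y^3 - 3*y
trace(a b^3 a) = trace(a)*trace(b^3 a) - trace(b^3)  (reduce the a square) = x*y^2*z - x^2*y - y^3 - x*z + 3*y
trace(b a b^2 a b^2) = trace(b)*trace(a b^3 a b) - trace(a b^3 a)  (reduce the b square) = y^3*z^2 - 2*x*y^2*z + x^2*y - y*z^2 + x*z - y
reduce: trace(a b a b a b) = trace(a b)*trace(a b a b) - trace(a^-1 b^-1)  (split on a) = z^3 - 3*z
so trace(a b a b a) = trace(a)*trace(b a b a) - trace(b a b)  (reduce the a square) = x*z^2 - y*z - x
reduce: trace(a b a b^2 a b) = trace(b)*trace(a b a b a b) - trace(a b a b a)  (reduce the b square) = y*z^3 - x*z^2 - 2*y*z + x
reduce: trace(a b a b^2 a) = trace(a)*trace(b a b^2 a) - trace(b a b^2)  (reduce the a square) = x*y*z^2 - x^2*z - y^2*z + z
trace(b a b^2 a b^2 a) = trace(b)*trace(a b a b^2 a b) - trace(a b a b^2 a)  (reduce the b square) = y^2*z^3 - 2*x*y*z^2 + x^2*z - y^2*z + x*y - z
trace(b a b^2 a^-1 b a b) = trace(b a b^2 a b^2)*trace(a) - trace(b a b^2 a b^2 a)  (eliminate a^-1) = x*y^3*z^2 - 2*x^2*y^2*z - y^2*z^3 + x^3*y + x*y*z^2 + y^2*z - 2*x*y + z
reduce: trace(b a b a b a b^2) = trace(b)*trace(b a b a b a b) - trace(b a b a b a)  (reduce the b square) = y^2*z^3 - x*y*z^2 - 2*y^2*z - z^3 + x*y + 3*z
trace(a b a b a b a b) = trace(a b a b)*trace(a b a b) - trace(1)  (split on a) = z^4 - 4*z^2 + 2
reduce: trace(a b a b a b a) = trace(a)*trace(b a b a b a) - trace(b a b a b)  (reduce the a square) = x*z^3 - y*z^2 - 2*x*z + y
trace(b a b a b a b^2 a) = trace(b)*trace(a b a b a b a b) - trace(a b a b a b a)  (reduce the b square) = y*z^4 - x*z^3 - 3*y*z^2 + 2*x*z + y
reduce: trace(b a b^2 a^-1 b a b a) = trace(b a b a b a b^2)*trace(a) - trace(b a b a b a b^2 a)  (eliminate a^-1) = x*y^2*z^3 - x^2*y*z^2 - y*z^4 - 2*x*y^2*z + x^2*y + 3*y*z^2 + x*z - y
so trace(a^-1 b a b^2 a^-1 b a b) = trace(b a b^2 a^-1 b a b)*trace(a) - trace(b a b^2 a^-1 b a b a)  (eliminate a^-1) = x^2*y^3*z^2 - 2*x^3*y^2*z - 2*x*y^2*z^3 + x^4*y + 2*x^2*y*z^2 + y*z^4 + 3*x*y^2*z - 3*x^2*y - 3*y*z^2 + y
reduce: trace(a b^-1 a^-1 b a b^2 a^-1 b) = trace(a^-1 b a b^2 a^-1 b a)*trace(b) - trace(a^-1 b a b^2 a^-1 b a b)  (eliminate b^-1) = -x^2*y^3*z^2 + 2*x^3*y^2*z + x*y^4*z + 2*x*y^2*z^3 - x^4*y - x^2*y^3 - 2*x^2*y*z^2 - y^3*z^2 - y*z^4 - 3*x*y^2*z + 3*x^2*y + 3*y*z^2 + y
reduce: trace(a^-1 b a b^2 a^-1 b^-1 a b^-1) = trace(a b^-1 a^-1 b a b^2 a^-1)*trace(b) - trace(a b^-1 a^-1 b a b^2 a^-1 b)  (eliminate b^-1) = x^2*y^3*z^2 - 2*x^3*y^2*z - x*y^4*z - 2*x*y^2*z^3 + x^4*y + x^2*y^3 + 2*x^2*y*z^2 + y^3*z^2 + y*z^4 + 4*x*y^2*z - 4*x^2*y - 4*y*z^2 + y
trace(a^3 b) = trace(a)*trace(a b a) - trace(a b)  (reduce the a square) = x^2*z - x*y - z
reduce: trace(a^3) = trace(a)*trace(a^2) - trace(a)  (reduce the a square) = x^3 - 3*x
trace(a^2 b^2 a) = trace(b)*trace(a^3 b) - trace(a^3)  (reduce the b square) = x^2*y*z - x^3 - x*y^2 - y*z + 3*x
trace(a^2 b^2 a b) = trace(b)*trace(a b a^2 b) - trace(a b a^2)  (reduce the b square) = x*y*z^2 - x^2*z - y^2*z + z
trace(b^-1 a^2 b^2 a) = trace(a^2 b^2 a)*trace(b) - trace(a^2 b^2 a b)  (eliminate b^-1) = x^2*y^2*z - x^3*y - x*y^3 - x*y*z^2 + x^2*z + 3*x*y - z
so trace(a b^2 a^-1 b^-1 a) = trace(b^-1 a^2 b^2)*trace(a) - trace(b^-1 a^2 b^2 a)  (eliminate a^-1) = -x^2*y^2*z + x^3*y + x*y^3 + x*y*z^2 - 4*x*y + z
reduce: trace(a^-1 b a b^2 a^-1 b^-1 a b^-1 a^-1) = trace(a^-1 b a b^2 a^-1 b^-1 a b^-1)*trace(a) - trace(a^-1 b a b^2 a^-1 b^-1 a b^-1 a)  (eliminate a^-1) = x^3*y^3*z^2 - 2*x^4*y^2*z - x^2*y^4*z - 2*x^2*y^2*z^3 + x^5*y + x^3*y^3 + 2*x^3*y*z^2 + x*y^3*z^2 + x*y*z^4 + 5*x^2*y^2*z - 5*x^3*y - x*y^3 - 5*x*y*z^2 + 5*x*y - z
reduce: trace(a b^2 a^-1 b^-1 a b^-1 a^-3 b) = trace(a^-1 b a b^2 a^-1 b^-1 a b^-1 a^-1)*trace(a) - trace(a^-1 b a b^2 a^-1 b^-1 a b^-1)  (eliminate a^-1) = x^4*y^3*z^2 - 2*x^5*y^2*z - x^3*y^4*z - 2*x^3*y^2*z^3 + x^6*y + x^4*y^3 + 2*x^4*y*z^2 + x^2*y*z^4 + 7*x^3*y^2*z + x*y^4*z + 2*x*y^2*z^3 - 6*x^4*y - 2*x^2*y^3 - 7*x^2*y*z^2 - y^3*z^2 - y*z^4 - 4*x*y^2*z + 9*x^2*y + 4*y*z^2 - x*z - y

x^4*y^3*z^2 - 2*x^5*y^2*z - x^3*y^4*z - 2*x^3*y^2*z^3 + x^6*y + x^4*y^3 + 2*x^4*y*z^2 + x^2*y*z^4 + 7*x^3*y^2*z + x*y^4*z + 2*x*y^2*z^3 - 6*x^4*y - 2*x^2*y^3 - 7*x^2*y*z^2 - y^3*z^2 - y*z^4 - 4*x*y^2*z + 9*x^2*y + 4*y*z^2 - x*z - y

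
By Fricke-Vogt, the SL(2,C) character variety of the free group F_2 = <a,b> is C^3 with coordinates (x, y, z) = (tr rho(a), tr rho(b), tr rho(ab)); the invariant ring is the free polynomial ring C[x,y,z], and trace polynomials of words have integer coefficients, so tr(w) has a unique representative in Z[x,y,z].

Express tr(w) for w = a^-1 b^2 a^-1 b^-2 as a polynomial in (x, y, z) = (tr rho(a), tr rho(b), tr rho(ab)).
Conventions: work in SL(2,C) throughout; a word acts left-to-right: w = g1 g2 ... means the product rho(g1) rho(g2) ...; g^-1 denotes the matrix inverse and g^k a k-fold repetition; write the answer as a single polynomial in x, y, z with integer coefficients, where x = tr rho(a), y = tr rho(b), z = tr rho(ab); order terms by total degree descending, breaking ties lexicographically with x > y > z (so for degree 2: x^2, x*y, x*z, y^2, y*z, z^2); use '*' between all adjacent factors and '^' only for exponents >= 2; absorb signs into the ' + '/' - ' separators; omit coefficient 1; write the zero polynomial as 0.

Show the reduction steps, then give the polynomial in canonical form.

x*y^3*z - x^2*y^2 - y^4 - y^2*z^2 + x^2 + 4*y^2 - 2

and trace(a^-1) = trace(a) = x
trace(a^2 b) = trace(a) * trace(b a) - trace(b)   [square of a] = x*z - y
next, trace(a^2) = trace(a) * trace(a) - trace(1)   [square of a] = x^2 - 2
and trace(a b^2 a) = trace(b) * trace(a^2 b) - trace(a^2)   [square of b] = x*y*z - x^2 - y^2 + 2
trace(a b a b) = trace(a b) * trace(a b) - trace(1)   [split at a repeated a] = z^2 - 2
and trace(a b^2 a b) = trace(b) * trace(a b a b) - trace(a b a)   [square of b] = y*z^2 - x*z - y
trace(a b^2 a b^-1) = trace(a b^2 a) * trace(b) - trace(a b^2 a b)   [inverse elimination on b] = x*y^2*z - x^2*y - y^3 - y*z^2 + x*z + 3*y
trace(b^2 a b^-2 a) = trace(a b^2 a b^-1) * trace(b) - trace(a b^2 a)   [inverse elimination on b] = x*y^3*z - x^2*y^2 - y^4 - y^2*z^2 + x^2 + 4*y^2 - 2
trace(b^-2 a^-1 b^2 a) = trace(b^2 a b^-2) * trace(a) - trace(b^2 a b^-2 a)   [inverse elimination on a] = -x*y^3*z + x^2*y^2 + y^4 + y^2*z^2 - 4*y^2 + 2
trace(a^-1 b^2 a^-1 b^-2) = trace(b^-2 a^-1 b^2) * trace(a) - trace(b^-2 a^-1 b^2 a)   [inverse elimination on a] = x*y^3*z - x^2*y^2 - y^4 - y^2*z^2 + x^2 + 4*y^2 - 2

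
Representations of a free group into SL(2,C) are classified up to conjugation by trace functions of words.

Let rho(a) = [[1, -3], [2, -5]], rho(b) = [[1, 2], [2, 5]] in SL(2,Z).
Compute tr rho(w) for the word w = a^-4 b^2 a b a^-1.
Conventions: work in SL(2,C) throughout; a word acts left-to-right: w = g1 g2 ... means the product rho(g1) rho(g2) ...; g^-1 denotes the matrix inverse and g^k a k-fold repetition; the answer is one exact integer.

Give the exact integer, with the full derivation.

rho(a^-1) = [[-5, 3], [-2, 1]]
... * rho(a^-1) = [[-5, 3], [-2, 1]]  ->  [[19, -12], [8, -5]]
... * rho(a^-1) = [[-5, 3], [-2, 1]]  ->  [[-71, 45], [-30, 19]]
... * rho(a^-1) = [[-5, 3], [-2, 1]]  ->  [[265, -168], [112, -71]]
... * rho(b) = [[1, 2], [2, 5]]  ->  [[-71, -310], [-30, -131]]
... * rho(b) = [[1, 2], [2, 5]]  ->  [[-691, -1692], [-292, -715]]
... * rho(a) = [[1, -3], [2, -5]]  ->  [[-4075, 10533], [-1722, 4451]]
... * rho(b) = [[1, 2], [2, 5]]  ->  [[16991, 44515], [7180, 18811]]
... * rho(a^-1) = [[-5, 3], [-2, 1]]  ->  [[-173985, 95488], [-73522, 40351]]
tr = -173985 + 40351 = -133634

-133634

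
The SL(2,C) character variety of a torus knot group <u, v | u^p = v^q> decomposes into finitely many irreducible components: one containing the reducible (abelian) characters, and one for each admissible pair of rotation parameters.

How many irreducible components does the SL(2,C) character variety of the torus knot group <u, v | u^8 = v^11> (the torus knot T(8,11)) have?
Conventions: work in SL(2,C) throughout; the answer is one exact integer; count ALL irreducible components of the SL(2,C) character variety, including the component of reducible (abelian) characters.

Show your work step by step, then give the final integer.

36

In the torus knot group T(8,11), u^8 = v^11 is central, so an irreducible representation sends it to +I or -I (Schur).
This locks tr(u) to 2*cos(pi*alpha/8), alpha in 1..7, and tr(v) to 2*cos(pi*beta/11), beta in 1..10, on each component of irreducible characters.
Consistency of u^8 = (-1)^alpha I with v^11 = (-1)^beta I forces alpha = beta (mod 2).
Enumerate parity-matched pairs: 4*5 odd-odd plus 3*5 even-even gives 35.
components with irreducible characters: 35; plus the single component of reducible (abelian) characters: total 36.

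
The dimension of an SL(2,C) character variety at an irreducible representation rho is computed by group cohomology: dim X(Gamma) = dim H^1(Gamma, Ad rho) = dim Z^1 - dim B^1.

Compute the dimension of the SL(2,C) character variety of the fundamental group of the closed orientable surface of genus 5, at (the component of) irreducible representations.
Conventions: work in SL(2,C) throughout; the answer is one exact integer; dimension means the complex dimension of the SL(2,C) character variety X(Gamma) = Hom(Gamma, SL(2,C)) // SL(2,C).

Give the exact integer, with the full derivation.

The genus-5 surface group: 2g = 10 generators, one relator prod [a_i, b_i].
Before the relator condition, cocycle space has dim 3*10 = 30.
At an irreducible rho, H^2 = coker(d_2) vanishes (Poincare duality: H^2 is dual to H^0 = invariants = 0), so d_2 is surjective onto sl_2 and dim Z^1 = 30 - 3 = 27.
Coboundaries contribute dim B^1 = 3 (injective at irreducible rho).
dim H^1 = 27 - 3 = 24 = dim X.

24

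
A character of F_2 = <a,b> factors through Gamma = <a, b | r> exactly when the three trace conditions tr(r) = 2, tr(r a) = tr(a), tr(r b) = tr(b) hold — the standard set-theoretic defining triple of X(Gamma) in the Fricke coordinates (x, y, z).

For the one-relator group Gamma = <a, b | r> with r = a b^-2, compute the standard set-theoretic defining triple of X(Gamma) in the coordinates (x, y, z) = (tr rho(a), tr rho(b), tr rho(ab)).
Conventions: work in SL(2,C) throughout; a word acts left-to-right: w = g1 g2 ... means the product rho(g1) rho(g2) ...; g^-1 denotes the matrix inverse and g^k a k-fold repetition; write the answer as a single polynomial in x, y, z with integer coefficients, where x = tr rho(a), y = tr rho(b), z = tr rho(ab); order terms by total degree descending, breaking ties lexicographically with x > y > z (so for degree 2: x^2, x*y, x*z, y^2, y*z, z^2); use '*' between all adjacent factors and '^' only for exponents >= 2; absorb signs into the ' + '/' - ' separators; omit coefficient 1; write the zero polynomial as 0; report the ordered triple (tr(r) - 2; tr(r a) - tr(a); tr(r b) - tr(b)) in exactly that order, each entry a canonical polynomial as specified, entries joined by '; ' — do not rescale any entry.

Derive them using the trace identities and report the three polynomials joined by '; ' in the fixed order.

tr(b^-1 a) = tr(a)*tr(b) - tr(a b)   [inverse elimination on b] = x*y - z
next, tr(a b^-2) = tr(b^-1 a)*tr(b) - tr(b^-1 a b)   [inverse elimination on b] = x*y^2 - y*z - x
next, tr(a^2) = tr(a)*tr(a) - tr(1) = x^2 - 2
tr(a^2 b) = tr(a)*tr(b a) - tr(b) = x*z - y
tr(b^-1 a^2) = tr(a^2)*tr(b) - tr(a^2 b) = x^2*y - x*z - y
tr(a b^-2 a) = tr(b^-1 a^2)*tr(b) - tr(b^-1 a^2 b) = x^2*y^2 - x*y*z - x^2 - y^2 + 2
assemble the triple (tr(r) - 2; tr(r a) - x; tr(r b) - y)

x*y^2 - y*z - x - 2; x^2*y^2 - x*y*z - x^2 - y^2 - x + 2; x*y - y - z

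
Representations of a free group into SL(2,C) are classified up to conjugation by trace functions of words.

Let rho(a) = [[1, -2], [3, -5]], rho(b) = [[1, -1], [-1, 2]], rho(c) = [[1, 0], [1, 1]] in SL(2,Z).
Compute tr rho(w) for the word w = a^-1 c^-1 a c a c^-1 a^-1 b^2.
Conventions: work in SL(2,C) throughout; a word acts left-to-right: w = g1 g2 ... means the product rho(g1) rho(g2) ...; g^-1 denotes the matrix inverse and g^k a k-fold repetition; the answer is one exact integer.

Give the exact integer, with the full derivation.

62

rho(a^-1) = [[-5, 2], [-3, 1]]
... * rho(c^-1) = [[1, 0], [-1, 1]]  ->  [[-7, 2], [-4, 1]]
... * rho(a) = [[1, -2], [3, -5]]  ->  [[-1, 4], [-1, 3]]
... * rho(c) = [[1, 0], [1, 1]]  ->  [[3, 4], [2, 3]]
... * rho(a) = [[1, -2], [3, -5]]  ->  [[15, -26], [11, -19]]
... * rho(c^-1) = [[1, 0], [-1, 1]]  ->  [[41, -26], [30, -19]]
... * rho(a^-1) = [[-5, 2], [-3, 1]]  ->  [[-127, 56], [-93, 41]]
... * rho(b) = [[1, -1], [-1, 2]]  ->  [[-183, 239], [-134, 175]]
... * rho(b) = [[1, -1], [-1, 2]]  ->  [[-422, 661], [-309, 484]]
tr = -422 + 484 = 62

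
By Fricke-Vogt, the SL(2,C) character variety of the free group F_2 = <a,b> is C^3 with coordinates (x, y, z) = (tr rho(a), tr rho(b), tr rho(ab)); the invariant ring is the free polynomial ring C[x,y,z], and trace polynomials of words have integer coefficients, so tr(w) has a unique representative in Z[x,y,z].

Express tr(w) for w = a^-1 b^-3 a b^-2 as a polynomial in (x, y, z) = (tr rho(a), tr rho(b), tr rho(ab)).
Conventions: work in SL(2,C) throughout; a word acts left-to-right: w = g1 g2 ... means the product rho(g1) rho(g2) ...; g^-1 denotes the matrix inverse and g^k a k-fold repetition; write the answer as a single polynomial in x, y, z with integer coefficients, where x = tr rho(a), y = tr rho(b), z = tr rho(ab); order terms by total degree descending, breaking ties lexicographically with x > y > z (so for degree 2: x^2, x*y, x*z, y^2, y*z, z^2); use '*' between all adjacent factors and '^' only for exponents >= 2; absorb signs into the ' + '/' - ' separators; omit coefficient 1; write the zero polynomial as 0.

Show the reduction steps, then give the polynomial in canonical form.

tr(b^-1) = tr(b) = y
tr(b^-2) = tr(b^-1) * tr(b) - tr(1)   [inverse elimination on b] = y^2 - 2
tr(b^-3) = tr(b^-2) * tr(b) - tr(b^-1)   [inverse elimination on b] = y^3 - 3*y
tr(a b^-1) = tr(a) * tr(b) - tr(a b)   [inverse elimination on b] = x*y - z
tr(b^-2 a) = tr(a b^-1) * tr(b) - tr(a)   [inverse elimination on b] = x*y^2 - y*z - x
tr(a b a) = tr(a) * tr(b a) - tr(b)   [square of a] = x*z - y
tr(a b a b) = tr(b a) * tr(b a) - tr(1)   [split at a repeated b] = z^2 - 2
tr(a b a b^-1) = tr(a b a) * tr(b) - tr(a b a b)   [inverse elimination on b] = x*y*z - y^2 - z^2 + 2
tr(b^-2 a b a) = tr(a b a b^-1) * tr(b) - tr(a b a)   [inverse elimination on b] = x*y^2*z - y^3 - y*z^2 - x*z + 3*y
tr(b^-3 a b a) = tr(b^-2 a b a) * tr(b) - tr(b^-2 a b a b)   [inverse elimination on b] = x*y^3*z - y^4 - y^2*z^2 - 2*x*y*z + 4*y^2 + z^2 - 2
tr(a^-1 b^-3 a b) = tr(b^-3 a b) * tr(a) - tr(b^-3 a b a)   [inverse elimination on a] = -x*y^3*z + x^2*y^2 + y^4 + y^2*z^2 + x*y*z - x^2 - 4*y^2 - z^2 + 2
tr(b^-1 a^-1 b^-3 a) = tr(a^-1 b^-3 a) * tr(b) - tr(a^-1 b^-3 a b)   [inverse elimination on b] = x*y^3*z - x^2*y^2 - y^2*z^2 - x*y*z + x^2 + y^2 + z^2 - 2
tr(a^-1 b^-3 a b^-2) = tr(b^-1 a^-1 b^-3 a) * tr(b) - tr(b^-1 a^-1 b^-3 a b)   [inverse elimination on b] = x*y^4*z - x^2*y^3 - y^3*z^2 - x*y^2*z + x^2*y + y*z^2 + y

x*y^4*z - x^2*y^3 - y^3*z^2 - x*y^2*z + x^2*y + y*z^2 + y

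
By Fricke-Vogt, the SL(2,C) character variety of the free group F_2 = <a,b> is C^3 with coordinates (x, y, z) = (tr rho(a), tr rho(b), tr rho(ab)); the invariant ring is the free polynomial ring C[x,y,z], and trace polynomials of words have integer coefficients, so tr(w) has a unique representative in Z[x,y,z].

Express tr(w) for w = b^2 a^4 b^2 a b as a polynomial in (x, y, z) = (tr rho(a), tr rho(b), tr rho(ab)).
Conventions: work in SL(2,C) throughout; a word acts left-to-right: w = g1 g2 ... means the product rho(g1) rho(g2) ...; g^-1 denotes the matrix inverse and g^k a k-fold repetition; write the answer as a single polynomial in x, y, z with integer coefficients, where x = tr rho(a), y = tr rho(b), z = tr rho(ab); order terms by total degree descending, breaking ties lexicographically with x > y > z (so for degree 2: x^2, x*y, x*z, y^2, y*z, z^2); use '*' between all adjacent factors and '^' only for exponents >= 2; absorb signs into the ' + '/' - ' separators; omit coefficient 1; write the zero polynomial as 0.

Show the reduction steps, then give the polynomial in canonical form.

x^3*y^3*z^2 - 2*x^4*y^2*z - x^2*y^4*z + x^5*y + x^3*y^3 - x^3*y*z^2 - 2*x*y^3*z^2 + x^4*z + 7*x^2*y^2*z + y^4*z - 5*x^3*y - x*y^3 + 2*x*y*z^2 - 3*x^2*z - 3*y^2*z + 4*x*y + z

apply: tr(a b a b) = tr(b a) * tr(b a) - tr(1)   [split at repeated b] = z^2 - 2
apply: tr(a b a) = tr(a) * tr(b a) - tr(b) = x*z - y
apply: tr(b^2 a b a) = tr(b) * tr(a b a b) - tr(a b a) = y*z^2 - x*z - y
use: tr(b a b) = tr(b) * tr(a b) - tr(a) = y*z - x
tr(b^2 a b) = tr(b) * tr(b a b) - tr(b a) = y^2*z - x*y - z
tr(a b^2 a b a) = tr(a) * tr(b^2 a b a) - tr(b^2 a b) = x*y*z^2 - x^2*z - y^2*z + z
tr(b^2 a b a^3) = tr(a) * tr(a b^2 a b a) - tr(a b^2 a b) = x^2*y*z^2 - x^3*z - x*y^2*z - y*z^2 + 2*x*z + y
use: tr(a^4 b^2 a b) = tr(a) * tr(b^2 a b a^3) - tr(b^2 a b a^2) = x^3*y*z^2 - x^4*z - x^2*y^2*z - 2*x*y*z^2 + 3*x^2*z + y^2*z + x*y - z
tr(b^2) = tr(b) * tr(b) - tr(1) = y^2 - 2
tr(b^2 a^2) = tr(a) * tr(b^2 a) - tr(b^2) = x*y*z - x^2 - y^2 + 2
tr(a b^2 a^2) = tr(a) * tr(b^2 a^2) - tr(b^2 a) = x^2*y*z - x^3 - x*y^2 - y*z + 3*x
tr(b^2 a^4) = tr(a) * tr(a b^2 a^2) - tr(a b^2 a) = x^3*y*z - x^4 - x^2*y^2 - 2*x*y*z + 4*x^2 + y^2 - 2
tr(a^4 b^2 a) = tr(a) * tr(b^2 a^4) - tr(b^2 a^3) = x^4*y*z - x^5 - x^3*y^2 - 3*x^2*y*z + 5*x^3 + 2*x*y^2 + y*z - 5*x
apply: tr(b a^4 b^2 a b) = tr(b) * tr(a^4 b^2 a b) - tr(a^4 b^2 a) = x^3*y^2*z^2 - 2*x^4*y*z - x^2*y^3*z + x^5 + x^3*y^2 - 2*x*y^2*z^2 + 6*x^2*y*z + y^3*z - 5*x^3 - x*y^2 - 2*y*z + 5*x
tr(b^2 a^4 b^2 a b) = tr(b) * tr(b a^4 b^2 a b) - tr(b a^4 b^2 a) = x^3*y^3*z^2 - 2*x^4*y^2*z - x^2*y^4*z + x^5*y + x^3*y^3 - x^3*y*z^2 - 2*x*y^3*z^2 + x^4*z + 7*x^2*y^2*z + y^4*z - 5*x^3*y - x*y^3 + 2*x*y*z^2 - 3*x^2*z - 3*y^2*z + 4*x*y + z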